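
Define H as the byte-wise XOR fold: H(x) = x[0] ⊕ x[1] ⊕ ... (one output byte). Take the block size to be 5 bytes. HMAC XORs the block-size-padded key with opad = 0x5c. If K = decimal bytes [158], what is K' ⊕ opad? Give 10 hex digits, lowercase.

c25c5c5c5c

Key decimal bytes [158] = 9e is 1 byte ≤ B = 5; zero-pad to 5 bytes: K' = 9e 00 00 00 00.
XOR each byte with 0x5c: 9e⊕5c=c2, 00⊕5c=5c, 00⊕5c=5c, 00⊕5c=5c, 00⊕5c=5c.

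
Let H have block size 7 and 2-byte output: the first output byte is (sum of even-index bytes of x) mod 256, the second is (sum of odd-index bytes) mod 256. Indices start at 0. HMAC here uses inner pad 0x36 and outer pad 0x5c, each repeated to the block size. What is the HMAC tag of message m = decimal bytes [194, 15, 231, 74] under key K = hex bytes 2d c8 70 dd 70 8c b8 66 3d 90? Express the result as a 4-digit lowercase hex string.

Key hex bytes 2d c8 70 dd 70 8c b8 66 3d 90 is 10 bytes > B = 7, so hash it first: H(key) = 02 27, then zero-pad to 7 bytes: K' = 02 27 00 00 00 00 00.
K' ⊕ ipad = 34 11 36 36 36 36 36.  K' ⊕ opad = 5e 7b 5c 5c 5c 5c 5c.
Inner input = (K'⊕ipad) ∥ m = 34 11 36 36 36 36 36 ∥ c2 0f e7 4a.
Inner hash: even-index sum = 303 mod 256 = 47; odd-index sum = 550 mod 256 = 38 → 2f 26.
Outer input = (K'⊕opad) ∥ inner = 5e 7b 5c 5c 5c 5c 5c ∥ 2f 26.
Outer hash (tag): even-index sum = 408 mod 256 = 152; odd-index sum = 354 mod 256 = 98 → 98 62.

9862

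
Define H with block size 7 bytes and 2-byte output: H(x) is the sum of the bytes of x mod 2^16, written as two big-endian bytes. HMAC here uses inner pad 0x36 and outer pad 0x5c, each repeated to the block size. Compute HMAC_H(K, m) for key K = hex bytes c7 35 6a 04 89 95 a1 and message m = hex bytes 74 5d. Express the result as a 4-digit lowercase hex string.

047d

Key hex bytes c7 35 6a 04 89 95 a1 is exactly B = 7 bytes: K' = c7 35 6a 04 89 95 a1.
K' ⊕ ipad = f1 03 5c 32 bf a3 97.  K' ⊕ opad = 9b 69 36 58 d5 c9 fd.
Inner input = (K'⊕ipad) ∥ m = f1 03 5c 32 bf a3 97 ∥ 74 5d.
Inner hash: sum = 241+3+92+50+191+163+151+116+93 = 1100 → 04 4c.
Outer input = (K'⊕opad) ∥ inner = 9b 69 36 58 d5 c9 fd ∥ 04 4c.
Outer hash (tag): sum = 155+105+54+88+213+201+253+4+76 = 1149 → 04 7d.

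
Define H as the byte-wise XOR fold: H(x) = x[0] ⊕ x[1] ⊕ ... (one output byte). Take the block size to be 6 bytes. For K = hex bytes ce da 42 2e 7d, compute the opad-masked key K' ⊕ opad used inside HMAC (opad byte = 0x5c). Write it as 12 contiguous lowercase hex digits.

92861e72215c

Key hex bytes ce da 42 2e 7d is 5 bytes ≤ B = 6; zero-pad to 6 bytes: K' = ce da 42 2e 7d 00.
XOR each byte with 0x5c: ce⊕5c=92, da⊕5c=86, 42⊕5c=1e, 2e⊕5c=72, 7d⊕5c=21, 00⊕5c=5c.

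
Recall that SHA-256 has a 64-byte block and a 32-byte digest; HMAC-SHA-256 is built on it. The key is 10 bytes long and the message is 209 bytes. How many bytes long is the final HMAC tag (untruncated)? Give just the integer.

32

The tag is one SHA-256 digest: 32 bytes.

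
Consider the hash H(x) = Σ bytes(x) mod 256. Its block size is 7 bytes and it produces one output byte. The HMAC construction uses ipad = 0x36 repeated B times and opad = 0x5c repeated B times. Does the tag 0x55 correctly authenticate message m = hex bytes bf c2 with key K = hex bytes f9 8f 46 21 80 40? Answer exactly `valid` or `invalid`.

valid

Key hex bytes f9 8f 46 21 80 40 is 6 bytes ≤ B = 7; zero-pad to 7 bytes: K' = f9 8f 46 21 80 40 00.
K' ⊕ ipad = cf b9 70 17 b6 76 36; K' ⊕ opad = a5 d3 1a 7d dc 1c 5c.
Inner hash: sum = 207+185+112+23+182+118+54+191+194 = 1266; mod 256 = 242 → f2.
Outer hash (recomputed tag): sum = 165+211+26+125+220+28+92+242 = 1109; mod 256 = 85 → 55.
Recomputed tag = 55; claimed = 55 → match.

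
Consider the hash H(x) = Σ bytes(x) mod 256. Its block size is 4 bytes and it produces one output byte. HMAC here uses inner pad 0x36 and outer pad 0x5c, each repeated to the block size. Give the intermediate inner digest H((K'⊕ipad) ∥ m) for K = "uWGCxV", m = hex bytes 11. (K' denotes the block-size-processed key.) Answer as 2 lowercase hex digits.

Key "uWGCxV" = 75 57 47 43 78 56 is 6 bytes > B = 4, so hash it first: H(key) = 24, then zero-pad to 4 bytes: K' = 24 00 00 00.
K' ⊕ ipad = 12 36 36 36.
Inner input = 12 36 36 36 ∥ 11.
Inner hash: sum = 18+54+54+54+17 = 197 → c5.

c5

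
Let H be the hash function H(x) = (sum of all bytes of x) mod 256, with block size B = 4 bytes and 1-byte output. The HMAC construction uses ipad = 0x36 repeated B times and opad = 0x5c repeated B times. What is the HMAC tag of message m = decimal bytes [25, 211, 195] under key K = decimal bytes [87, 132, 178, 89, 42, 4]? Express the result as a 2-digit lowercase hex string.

cf

Key decimal bytes [87, 132, 178, 89, 42, 4] = 57 84 b2 59 2a 04 is 6 bytes > B = 4, so hash it first: H(key) = 14, then zero-pad to 4 bytes: K' = 14 00 00 00.
K' ⊕ ipad = 22 36 36 36.  K' ⊕ opad = 48 5c 5c 5c.
Inner input = (K'⊕ipad) ∥ m = 22 36 36 36 ∥ 19 d3 c3.
Inner hash: sum = 34+54+54+54+25+211+195 = 627; mod 256 = 115 → 73.
Outer input = (K'⊕opad) ∥ inner = 48 5c 5c 5c ∥ 73.
Outer hash (tag): sum = 72+92+92+92+115 = 463; mod 256 = 207 → cf.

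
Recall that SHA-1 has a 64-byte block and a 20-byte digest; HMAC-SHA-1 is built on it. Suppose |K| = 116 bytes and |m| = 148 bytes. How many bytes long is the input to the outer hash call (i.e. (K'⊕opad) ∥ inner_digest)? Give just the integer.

Key is 116 > 64 bytes, so it is hashed to 20 bytes then zero-padded to 64: |K'| = 64.
Outer input = (K'⊕opad) ∥ H(inner) → 64 + 20 = 84 bytes.

84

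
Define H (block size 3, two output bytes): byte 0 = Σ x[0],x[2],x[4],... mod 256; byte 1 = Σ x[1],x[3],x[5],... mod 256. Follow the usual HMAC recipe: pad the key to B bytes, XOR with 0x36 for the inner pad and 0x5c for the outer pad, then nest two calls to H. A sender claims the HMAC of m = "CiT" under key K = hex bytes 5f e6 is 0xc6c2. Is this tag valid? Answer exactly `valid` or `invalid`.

Key hex bytes 5f e6 is 2 bytes ≤ B = 3; zero-pad to 3 bytes: K' = 5f e6 00.
K' ⊕ ipad = 69 d0 36; K' ⊕ opad = 03 ba 5c.
Inner hash: even-index sum = 264 mod 256 = 8; odd-index sum = 359 mod 256 = 103 → 08 67.
Outer hash (recomputed tag): even-index sum = 198 mod 256 = 198; odd-index sum = 194 mod 256 = 194 → c6 c2.
Recomputed tag = c6c2; claimed = c6c2 → match.

valid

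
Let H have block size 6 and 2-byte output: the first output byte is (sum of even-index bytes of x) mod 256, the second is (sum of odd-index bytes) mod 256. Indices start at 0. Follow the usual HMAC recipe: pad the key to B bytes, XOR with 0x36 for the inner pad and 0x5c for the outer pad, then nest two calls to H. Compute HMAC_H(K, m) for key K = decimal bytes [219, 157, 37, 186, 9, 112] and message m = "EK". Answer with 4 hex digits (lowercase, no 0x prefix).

Key decimal bytes [219, 157, 37, 186, 9, 112] = db 9d 25 ba 09 70 is exactly B = 6 bytes: K' = db 9d 25 ba 09 70.
K' ⊕ ipad = ed ab 13 8c 3f 46.  K' ⊕ opad = 87 c1 79 e6 55 2c.
Inner input = (K'⊕ipad) ∥ m = ed ab 13 8c 3f 46 ∥ 45 4b.
Inner hash: even-index sum = 388 mod 256 = 132; odd-index sum = 456 mod 256 = 200 → 84 c8.
Outer input = (K'⊕opad) ∥ inner = 87 c1 79 e6 55 2c ∥ 84 c8.
Outer hash (tag): even-index sum = 473 mod 256 = 217; odd-index sum = 667 mod 256 = 155 → d9 9b.

d99b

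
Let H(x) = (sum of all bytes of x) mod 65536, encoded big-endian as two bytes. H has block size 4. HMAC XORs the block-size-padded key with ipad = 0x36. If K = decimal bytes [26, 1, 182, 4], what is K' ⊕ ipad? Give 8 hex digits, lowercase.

Key decimal bytes [26, 1, 182, 4] = 1a 01 b6 04 is exactly B = 4 bytes: K' = 1a 01 b6 04.
XOR each byte with 0x36: 1a⊕36=2c, 01⊕36=37, b6⊕36=80, 04⊕36=32.

2c378032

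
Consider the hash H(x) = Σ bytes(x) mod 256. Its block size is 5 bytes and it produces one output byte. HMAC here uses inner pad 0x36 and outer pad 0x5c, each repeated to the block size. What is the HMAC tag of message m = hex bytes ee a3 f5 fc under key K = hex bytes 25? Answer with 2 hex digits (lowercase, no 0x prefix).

56

Key hex bytes 25 is 1 byte ≤ B = 5; zero-pad to 5 bytes: K' = 25 00 00 00 00.
K' ⊕ ipad = 13 36 36 36 36.  K' ⊕ opad = 79 5c 5c 5c 5c.
Inner input = (K'⊕ipad) ∥ m = 13 36 36 36 36 ∥ ee a3 f5 fc.
Inner hash: sum = 19+54+54+54+54+238+163+245+252 = 1133; mod 256 = 109 → 6d.
Outer input = (K'⊕opad) ∥ inner = 79 5c 5c 5c 5c ∥ 6d.
Outer hash (tag): sum = 121+92+92+92+92+109 = 598; mod 256 = 86 → 56.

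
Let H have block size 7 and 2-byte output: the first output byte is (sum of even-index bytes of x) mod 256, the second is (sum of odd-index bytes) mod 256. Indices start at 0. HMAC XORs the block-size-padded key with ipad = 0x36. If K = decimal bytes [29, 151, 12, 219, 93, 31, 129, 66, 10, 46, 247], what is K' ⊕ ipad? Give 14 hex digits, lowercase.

Key decimal bytes [29, 151, 12, 219, 93, 31, 129, 66, 10, 46, 247] = 1d 97 0c db 5d 1f 81 42 0a 2e f7 is 11 bytes > B = 7, so hash it first: H(key) = 08 01, then zero-pad to 7 bytes: K' = 08 01 00 00 00 00 00.
XOR each byte with 0x36: 08⊕36=3e, 01⊕36=37, 00⊕36=36, 00⊕36=36, 00⊕36=36, 00⊕36=36, 00⊕36=36.

3e373636363636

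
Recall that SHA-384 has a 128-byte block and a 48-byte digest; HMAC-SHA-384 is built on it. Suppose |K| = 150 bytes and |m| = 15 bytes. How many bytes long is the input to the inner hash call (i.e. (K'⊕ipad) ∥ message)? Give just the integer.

Key is 150 > 128 bytes, so it is hashed to 48 bytes then zero-padded to 128: |K'| = 128.
Inner input = (K'⊕ipad) ∥ m → 128 + 15 = 143 bytes.

143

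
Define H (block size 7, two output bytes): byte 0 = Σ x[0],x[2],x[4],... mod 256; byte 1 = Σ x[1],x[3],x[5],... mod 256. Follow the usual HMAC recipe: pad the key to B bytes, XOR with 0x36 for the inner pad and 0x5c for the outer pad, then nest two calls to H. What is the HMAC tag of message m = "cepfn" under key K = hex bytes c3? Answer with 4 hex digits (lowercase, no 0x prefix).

Key hex bytes c3 is 1 byte ≤ B = 7; zero-pad to 7 bytes: K' = c3 00 00 00 00 00 00.
K' ⊕ ipad = f5 36 36 36 36 36 36.  K' ⊕ opad = 9f 5c 5c 5c 5c 5c 5c.
Inner input = (K'⊕ipad) ∥ m = f5 36 36 36 36 36 36 ∥ 63 65 70 66 6e.
Inner hash: even-index sum = 610 mod 256 = 98; odd-index sum = 483 mod 256 = 227 → 62 e3.
Outer input = (K'⊕opad) ∥ inner = 9f 5c 5c 5c 5c 5c 5c ∥ 62 e3.
Outer hash (tag): even-index sum = 662 mod 256 = 150; odd-index sum = 374 mod 256 = 118 → 96 76.

9676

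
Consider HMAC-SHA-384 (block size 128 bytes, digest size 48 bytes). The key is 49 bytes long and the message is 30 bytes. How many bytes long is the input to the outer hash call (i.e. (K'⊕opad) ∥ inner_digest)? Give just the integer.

176

Key is 49 ≤ 128 bytes, zero-padded: |K'| = 128.
Outer input = (K'⊕opad) ∥ H(inner) → 128 + 48 = 176 bytes.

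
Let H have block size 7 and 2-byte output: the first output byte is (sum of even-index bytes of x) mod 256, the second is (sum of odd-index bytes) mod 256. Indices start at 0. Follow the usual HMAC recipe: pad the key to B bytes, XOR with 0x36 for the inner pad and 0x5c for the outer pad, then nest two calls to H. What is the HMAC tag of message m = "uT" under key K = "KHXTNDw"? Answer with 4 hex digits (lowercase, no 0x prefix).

Key "KHXTNDw" = 4b 48 58 54 4e 44 77 is exactly B = 7 bytes: K' = 4b 48 58 54 4e 44 77.
K' ⊕ ipad = 7d 7e 6e 62 78 72 41.  K' ⊕ opad = 17 14 04 08 12 18 2b.
Inner input = (K'⊕ipad) ∥ m = 7d 7e 6e 62 78 72 41 ∥ 75 54.
Inner hash: even-index sum = 504 mod 256 = 248; odd-index sum = 455 mod 256 = 199 → f8 c7.
Outer input = (K'⊕opad) ∥ inner = 17 14 04 08 12 18 2b ∥ f8 c7.
Outer hash (tag): even-index sum = 287 mod 256 = 31; odd-index sum = 300 mod 256 = 44 → 1f 2c.

1f2c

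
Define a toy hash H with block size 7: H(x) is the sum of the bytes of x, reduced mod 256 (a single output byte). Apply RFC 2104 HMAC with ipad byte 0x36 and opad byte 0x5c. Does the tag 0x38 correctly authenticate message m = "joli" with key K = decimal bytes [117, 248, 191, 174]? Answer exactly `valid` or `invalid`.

valid

Key decimal bytes [117, 248, 191, 174] = 75 f8 bf ae is 4 bytes ≤ B = 7; zero-pad to 7 bytes: K' = 75 f8 bf ae 00 00 00.
K' ⊕ ipad = 43 ce 89 98 36 36 36; K' ⊕ opad = 29 a4 e3 f2 5c 5c 5c.
Inner hash: sum = 67+206+137+152+54+54+54+106+111+108+105 = 1154; mod 256 = 130 → 82.
Outer hash (recomputed tag): sum = 41+164+227+242+92+92+92+130 = 1080; mod 256 = 56 → 38.
Recomputed tag = 38; claimed = 38 → match.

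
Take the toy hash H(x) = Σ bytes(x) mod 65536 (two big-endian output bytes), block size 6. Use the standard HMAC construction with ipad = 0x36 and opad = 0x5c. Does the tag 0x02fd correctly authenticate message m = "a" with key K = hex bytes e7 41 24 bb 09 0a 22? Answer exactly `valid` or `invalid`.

Key hex bytes e7 41 24 bb 09 0a 22 is 7 bytes > B = 6, so hash it first: H(key) = 02 3c, then zero-pad to 6 bytes: K' = 02 3c 00 00 00 00.
K' ⊕ ipad = 34 0a 36 36 36 36; K' ⊕ opad = 5e 60 5c 5c 5c 5c.
Inner hash: sum = 52+10+54+54+54+54+97 = 375 → 01 77.
Outer hash (recomputed tag): sum = 94+96+92+92+92+92+1+119 = 678 → 02 a6.
Recomputed tag = 02a6; claimed = 02fd → mismatch.

invalid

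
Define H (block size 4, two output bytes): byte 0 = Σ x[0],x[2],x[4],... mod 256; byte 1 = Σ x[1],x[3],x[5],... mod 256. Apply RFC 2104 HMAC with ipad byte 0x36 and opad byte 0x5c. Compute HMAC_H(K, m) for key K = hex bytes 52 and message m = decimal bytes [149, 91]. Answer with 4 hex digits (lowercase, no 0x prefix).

Key hex bytes 52 is 1 byte ≤ B = 4; zero-pad to 4 bytes: K' = 52 00 00 00.
K' ⊕ ipad = 64 36 36 36.  K' ⊕ opad = 0e 5c 5c 5c.
Inner input = (K'⊕ipad) ∥ m = 64 36 36 36 ∥ 95 5b.
Inner hash: even-index sum = 303 mod 256 = 47; odd-index sum = 199 mod 256 = 199 → 2f c7.
Outer input = (K'⊕opad) ∥ inner = 0e 5c 5c 5c ∥ 2f c7.
Outer hash (tag): even-index sum = 153 mod 256 = 153; odd-index sum = 383 mod 256 = 127 → 99 7f.

997f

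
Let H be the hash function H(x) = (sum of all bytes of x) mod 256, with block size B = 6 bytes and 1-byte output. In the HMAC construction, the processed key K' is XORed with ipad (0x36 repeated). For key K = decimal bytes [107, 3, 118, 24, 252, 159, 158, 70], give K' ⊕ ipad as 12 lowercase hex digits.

Key decimal bytes [107, 3, 118, 24, 252, 159, 158, 70] = 6b 03 76 18 fc 9f 9e 46 is 8 bytes > B = 6, so hash it first: H(key) = 7b, then zero-pad to 6 bytes: K' = 7b 00 00 00 00 00.
XOR each byte with 0x36: 7b⊕36=4d, 00⊕36=36, 00⊕36=36, 00⊕36=36, 00⊕36=36, 00⊕36=36.

4d3636363636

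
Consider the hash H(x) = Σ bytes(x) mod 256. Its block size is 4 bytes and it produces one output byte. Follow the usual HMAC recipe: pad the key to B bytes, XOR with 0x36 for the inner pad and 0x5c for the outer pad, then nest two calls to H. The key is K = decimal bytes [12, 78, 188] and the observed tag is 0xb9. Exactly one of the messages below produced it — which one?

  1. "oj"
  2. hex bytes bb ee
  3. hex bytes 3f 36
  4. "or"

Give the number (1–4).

Key decimal bytes [12, 78, 188] = 0c 4e bc is 3 bytes ≤ B = 4; zero-pad to 4 bytes: K' = 0c 4e bc 00.
K' ⊕ ipad = 3a 78 8a 36; K' ⊕ opad = 50 12 e0 5c.
m1: inner = H(3a 78 8a 36 6f 6a) = 4b; tag = H(50 12 e0 5c 4b) = e9
m2: inner = H(3a 78 8a 36 bb ee) = 1b; tag = H(50 12 e0 5c 1b) = b9 ← matches
m3: inner = H(3a 78 8a 36 3f 36) = e7; tag = H(50 12 e0 5c e7) = 85
m4: inner = H(3a 78 8a 36 6f 72) = 53; tag = H(50 12 e0 5c 53) = f1

2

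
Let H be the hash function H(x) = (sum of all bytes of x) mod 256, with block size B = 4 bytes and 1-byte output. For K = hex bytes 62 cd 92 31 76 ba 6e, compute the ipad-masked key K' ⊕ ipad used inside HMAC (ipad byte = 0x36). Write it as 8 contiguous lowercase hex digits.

Key hex bytes 62 cd 92 31 76 ba 6e is 7 bytes > B = 4, so hash it first: H(key) = 90, then zero-pad to 4 bytes: K' = 90 00 00 00.
XOR each byte with 0x36: 90⊕36=a6, 00⊕36=36, 00⊕36=36, 00⊕36=36.

a6363636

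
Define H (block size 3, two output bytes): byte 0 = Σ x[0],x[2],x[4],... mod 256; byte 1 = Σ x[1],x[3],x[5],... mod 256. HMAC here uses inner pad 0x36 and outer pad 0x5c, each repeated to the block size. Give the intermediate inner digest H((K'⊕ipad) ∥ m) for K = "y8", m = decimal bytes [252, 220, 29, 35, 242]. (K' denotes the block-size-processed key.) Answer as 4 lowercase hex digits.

Key "y8" = 79 38 is 2 bytes ≤ B = 3; zero-pad to 3 bytes: K' = 79 38 00.
K' ⊕ ipad = 4f 0e 36.
Inner input = 4f 0e 36 ∥ fc dc 1d 23 f2.
Inner hash: even-index sum = 388 mod 256 = 132; odd-index sum = 537 mod 256 = 25 → 84 19.

8419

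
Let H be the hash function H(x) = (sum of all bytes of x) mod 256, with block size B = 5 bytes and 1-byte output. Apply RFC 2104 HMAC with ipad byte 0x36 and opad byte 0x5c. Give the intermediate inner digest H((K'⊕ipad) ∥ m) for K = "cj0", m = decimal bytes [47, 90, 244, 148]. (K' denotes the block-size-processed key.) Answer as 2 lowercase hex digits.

34

Key "cj0" = 63 6a 30 is 3 bytes ≤ B = 5; zero-pad to 5 bytes: K' = 63 6a 30 00 00.
K' ⊕ ipad = 55 5c 06 36 36.
Inner input = 55 5c 06 36 36 ∥ 2f 5a f4 94.
Inner hash: sum = 85+92+6+54+54+47+90+244+148 = 820; mod 256 = 52 → 34.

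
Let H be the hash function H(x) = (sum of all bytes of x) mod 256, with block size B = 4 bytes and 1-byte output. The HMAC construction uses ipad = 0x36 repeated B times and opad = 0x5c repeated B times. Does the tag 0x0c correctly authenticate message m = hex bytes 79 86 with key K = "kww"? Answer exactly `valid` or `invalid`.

Key "kww" = 6b 77 77 is 3 bytes ≤ B = 4; zero-pad to 4 bytes: K' = 6b 77 77 00.
K' ⊕ ipad = 5d 41 41 36; K' ⊕ opad = 37 2b 2b 5c.
Inner hash: sum = 93+65+65+54+121+134 = 532; mod 256 = 20 → 14.
Outer hash (recomputed tag): sum = 55+43+43+92+20 = 253 → fd.
Recomputed tag = fd; claimed = 0c → mismatch.

invalid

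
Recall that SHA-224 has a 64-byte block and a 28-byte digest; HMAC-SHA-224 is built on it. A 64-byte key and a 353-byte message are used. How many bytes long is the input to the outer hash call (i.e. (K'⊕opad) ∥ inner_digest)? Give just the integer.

Key is 64 ≤ 64 bytes, zero-padded: |K'| = 64.
Outer input = (K'⊕opad) ∥ H(inner) → 64 + 28 = 92 bytes.

92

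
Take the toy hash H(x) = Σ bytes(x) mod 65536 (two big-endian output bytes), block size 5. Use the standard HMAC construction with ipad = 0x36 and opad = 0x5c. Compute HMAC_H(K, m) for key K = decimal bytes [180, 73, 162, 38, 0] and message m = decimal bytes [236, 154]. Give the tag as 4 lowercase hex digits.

0335

Key decimal bytes [180, 73, 162, 38, 0] = b4 49 a2 26 00 is exactly B = 5 bytes: K' = b4 49 a2 26 00.
K' ⊕ ipad = 82 7f 94 10 36.  K' ⊕ opad = e8 15 fe 7a 5c.
Inner input = (K'⊕ipad) ∥ m = 82 7f 94 10 36 ∥ ec 9a.
Inner hash: sum = 130+127+148+16+54+236+154 = 865 → 03 61.
Outer input = (K'⊕opad) ∥ inner = e8 15 fe 7a 5c ∥ 03 61.
Outer hash (tag): sum = 232+21+254+122+92+3+97 = 821 → 03 35.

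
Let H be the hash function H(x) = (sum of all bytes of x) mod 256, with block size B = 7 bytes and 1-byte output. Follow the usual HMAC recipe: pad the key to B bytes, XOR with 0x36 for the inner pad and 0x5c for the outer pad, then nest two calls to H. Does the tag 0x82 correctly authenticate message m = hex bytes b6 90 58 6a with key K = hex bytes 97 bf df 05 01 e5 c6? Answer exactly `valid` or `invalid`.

Key hex bytes 97 bf df 05 01 e5 c6 is exactly B = 7 bytes: K' = 97 bf df 05 01 e5 c6.
K' ⊕ ipad = a1 89 e9 33 37 d3 f0; K' ⊕ opad = cb e3 83 59 5d b9 9a.
Inner hash: sum = 161+137+233+51+55+211+240+182+144+88+106 = 1608; mod 256 = 72 → 48.
Outer hash (recomputed tag): sum = 203+227+131+89+93+185+154+72 = 1154; mod 256 = 130 → 82.
Recomputed tag = 82; claimed = 82 → match.

valid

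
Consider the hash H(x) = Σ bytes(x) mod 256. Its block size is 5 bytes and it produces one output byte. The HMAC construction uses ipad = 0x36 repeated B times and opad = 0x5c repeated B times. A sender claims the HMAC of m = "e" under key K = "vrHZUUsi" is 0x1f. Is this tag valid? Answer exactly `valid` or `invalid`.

valid

Key "vrHZUUsi" = 76 72 48 5a 55 55 73 69 is 8 bytes > B = 5, so hash it first: H(key) = 10, then zero-pad to 5 bytes: K' = 10 00 00 00 00.
K' ⊕ ipad = 26 36 36 36 36; K' ⊕ opad = 4c 5c 5c 5c 5c.
Inner hash: sum = 38+54+54+54+54+101 = 355; mod 256 = 99 → 63.
Outer hash (recomputed tag): sum = 76+92+92+92+92+99 = 543; mod 256 = 31 → 1f.
Recomputed tag = 1f; claimed = 1f → match.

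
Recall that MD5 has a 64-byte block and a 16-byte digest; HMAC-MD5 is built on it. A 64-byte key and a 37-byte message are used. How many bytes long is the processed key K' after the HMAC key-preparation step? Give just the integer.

Key is 64 ≤ 64 bytes, zero-padded: |K'| = 64.

64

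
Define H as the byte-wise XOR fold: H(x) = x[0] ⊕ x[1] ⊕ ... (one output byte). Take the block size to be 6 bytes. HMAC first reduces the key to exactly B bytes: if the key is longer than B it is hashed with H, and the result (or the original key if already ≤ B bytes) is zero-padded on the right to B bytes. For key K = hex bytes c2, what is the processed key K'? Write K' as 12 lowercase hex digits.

c20000000000

Key hex bytes c2 is 1 byte ≤ B = 6; zero-pad to 6 bytes: K' = c2 00 00 00 00 00.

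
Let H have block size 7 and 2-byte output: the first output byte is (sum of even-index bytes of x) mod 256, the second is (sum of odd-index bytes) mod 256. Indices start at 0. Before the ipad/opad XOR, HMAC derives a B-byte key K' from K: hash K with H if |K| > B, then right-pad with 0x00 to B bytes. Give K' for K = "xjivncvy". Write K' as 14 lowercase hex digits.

|K| = 8 > B = 7, so first hash the key.
H(K): even-index sum = 453 mod 256 = 197; odd-index sum = 444 mod 256 = 188 → c5 bc.
Zero-pad H(K) = c5 bc to 7 bytes: K' = c5 bc 00 00 00 00 00.

c5bc0000000000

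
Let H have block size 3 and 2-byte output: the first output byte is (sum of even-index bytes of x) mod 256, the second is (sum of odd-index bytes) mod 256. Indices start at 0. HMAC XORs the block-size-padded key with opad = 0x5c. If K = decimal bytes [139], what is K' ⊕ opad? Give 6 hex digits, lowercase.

d75c5c

Key decimal bytes [139] = 8b is 1 byte ≤ B = 3; zero-pad to 3 bytes: K' = 8b 00 00.
XOR each byte with 0x5c: 8b⊕5c=d7, 00⊕5c=5c, 00⊕5c=5c.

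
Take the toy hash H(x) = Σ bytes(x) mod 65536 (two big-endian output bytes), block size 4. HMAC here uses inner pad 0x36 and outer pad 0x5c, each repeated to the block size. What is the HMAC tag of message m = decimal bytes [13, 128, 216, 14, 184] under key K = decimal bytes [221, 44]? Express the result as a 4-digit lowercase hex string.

Key decimal bytes [221, 44] = dd 2c is 2 bytes ≤ B = 4; zero-pad to 4 bytes: K' = dd 2c 00 00.
K' ⊕ ipad = eb 1a 36 36.  K' ⊕ opad = 81 70 5c 5c.
Inner input = (K'⊕ipad) ∥ m = eb 1a 36 36 ∥ 0d 80 d8 0e b8.
Inner hash: sum = 235+26+54+54+13+128+216+14+184 = 924 → 03 9c.
Outer input = (K'⊕opad) ∥ inner = 81 70 5c 5c ∥ 03 9c.
Outer hash (tag): sum = 129+112+92+92+3+156 = 584 → 02 48.

0248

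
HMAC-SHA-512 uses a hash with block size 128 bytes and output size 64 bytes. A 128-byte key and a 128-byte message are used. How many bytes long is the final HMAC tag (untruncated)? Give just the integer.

The tag is one SHA-512 digest: 64 bytes.

64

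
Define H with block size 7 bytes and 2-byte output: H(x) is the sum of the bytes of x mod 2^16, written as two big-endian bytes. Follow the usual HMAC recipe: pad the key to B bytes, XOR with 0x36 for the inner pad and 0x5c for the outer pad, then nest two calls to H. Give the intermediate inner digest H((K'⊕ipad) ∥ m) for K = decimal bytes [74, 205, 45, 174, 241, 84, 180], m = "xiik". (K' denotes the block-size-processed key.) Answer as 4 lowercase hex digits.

Key decimal bytes [74, 205, 45, 174, 241, 84, 180] = 4a cd 2d ae f1 54 b4 is exactly B = 7 bytes: K' = 4a cd 2d ae f1 54 b4.
K' ⊕ ipad = 7c fb 1b 98 c7 62 82.
Inner input = 7c fb 1b 98 c7 62 82 ∥ 78 69 69 6b.
Inner hash: sum = 124+251+27+152+199+98+130+120+105+105+107 = 1418 → 05 8a.

058a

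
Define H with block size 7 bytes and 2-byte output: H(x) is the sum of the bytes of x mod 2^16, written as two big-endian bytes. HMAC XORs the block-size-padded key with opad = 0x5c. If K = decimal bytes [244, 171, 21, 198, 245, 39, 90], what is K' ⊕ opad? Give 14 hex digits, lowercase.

a8f7499aa97b06

Key decimal bytes [244, 171, 21, 198, 245, 39, 90] = f4 ab 15 c6 f5 27 5a is exactly B = 7 bytes: K' = f4 ab 15 c6 f5 27 5a.
XOR each byte with 0x5c: f4⊕5c=a8, ab⊕5c=f7, 15⊕5c=49, c6⊕5c=9a, f5⊕5c=a9, 27⊕5c=7b, 5a⊕5c=06.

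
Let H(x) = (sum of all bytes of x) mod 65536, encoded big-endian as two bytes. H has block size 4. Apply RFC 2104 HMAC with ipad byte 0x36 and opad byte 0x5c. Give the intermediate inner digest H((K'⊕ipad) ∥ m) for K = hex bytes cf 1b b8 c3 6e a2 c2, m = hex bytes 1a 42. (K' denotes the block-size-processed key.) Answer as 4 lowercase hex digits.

Key hex bytes cf 1b b8 c3 6e a2 c2 is 7 bytes > B = 4, so hash it first: H(key) = 04 37, then zero-pad to 4 bytes: K' = 04 37 00 00.
K' ⊕ ipad = 32 01 36 36.
Inner input = 32 01 36 36 ∥ 1a 42.
Inner hash: sum = 50+1+54+54+26+66 = 251 → 00 fb.

00fb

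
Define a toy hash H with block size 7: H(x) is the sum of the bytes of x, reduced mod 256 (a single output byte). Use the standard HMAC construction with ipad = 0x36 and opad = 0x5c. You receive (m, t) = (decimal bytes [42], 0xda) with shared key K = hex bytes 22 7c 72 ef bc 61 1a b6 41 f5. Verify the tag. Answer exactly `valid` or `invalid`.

Key hex bytes 22 7c 72 ef bc 61 1a b6 41 f5 is 10 bytes > B = 7, so hash it first: H(key) = 22, then zero-pad to 7 bytes: K' = 22 00 00 00 00 00 00.
K' ⊕ ipad = 14 36 36 36 36 36 36; K' ⊕ opad = 7e 5c 5c 5c 5c 5c 5c.
Inner hash: sum = 20+54+54+54+54+54+54+42 = 386; mod 256 = 130 → 82.
Outer hash (recomputed tag): sum = 126+92+92+92+92+92+92+130 = 808; mod 256 = 40 → 28.
Recomputed tag = 28; claimed = da → mismatch.

invalid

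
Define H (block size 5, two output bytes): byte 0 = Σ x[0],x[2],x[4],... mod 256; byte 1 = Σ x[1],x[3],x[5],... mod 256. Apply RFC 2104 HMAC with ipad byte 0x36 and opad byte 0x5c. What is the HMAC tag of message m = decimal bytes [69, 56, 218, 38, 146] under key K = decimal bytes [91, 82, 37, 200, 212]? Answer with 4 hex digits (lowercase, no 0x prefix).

Key decimal bytes [91, 82, 37, 200, 212] = 5b 52 25 c8 d4 is exactly B = 5 bytes: K' = 5b 52 25 c8 d4.
K' ⊕ ipad = 6d 64 13 fe e2.  K' ⊕ opad = 07 0e 79 94 88.
Inner input = (K'⊕ipad) ∥ m = 6d 64 13 fe e2 ∥ 45 38 da 26 92.
Inner hash: even-index sum = 448 mod 256 = 192; odd-index sum = 787 mod 256 = 19 → c0 13.
Outer input = (K'⊕opad) ∥ inner = 07 0e 79 94 88 ∥ c0 13.
Outer hash (tag): even-index sum = 283 mod 256 = 27; odd-index sum = 354 mod 256 = 98 → 1b 62.

1b62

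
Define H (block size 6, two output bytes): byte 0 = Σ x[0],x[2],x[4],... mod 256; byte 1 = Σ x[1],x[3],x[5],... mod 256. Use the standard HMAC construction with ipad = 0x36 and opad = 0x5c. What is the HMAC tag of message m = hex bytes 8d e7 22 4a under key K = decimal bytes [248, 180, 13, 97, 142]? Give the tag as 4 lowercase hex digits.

Key decimal bytes [248, 180, 13, 97, 142] = f8 b4 0d 61 8e is 5 bytes ≤ B = 6; zero-pad to 6 bytes: K' = f8 b4 0d 61 8e 00.
K' ⊕ ipad = ce 82 3b 57 b8 36.  K' ⊕ opad = a4 e8 51 3d d2 5c.
Inner input = (K'⊕ipad) ∥ m = ce 82 3b 57 b8 36 ∥ 8d e7 22 4a.
Inner hash: even-index sum = 624 mod 256 = 112; odd-index sum = 576 mod 256 = 64 → 70 40.
Outer input = (K'⊕opad) ∥ inner = a4 e8 51 3d d2 5c ∥ 70 40.
Outer hash (tag): even-index sum = 567 mod 256 = 55; odd-index sum = 449 mod 256 = 193 → 37 c1.

37c1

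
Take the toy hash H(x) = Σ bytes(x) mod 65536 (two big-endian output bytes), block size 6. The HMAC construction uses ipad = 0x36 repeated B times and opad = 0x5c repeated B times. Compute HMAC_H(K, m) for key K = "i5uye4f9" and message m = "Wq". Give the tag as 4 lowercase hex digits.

Key "i5uye4f9" = 69 35 75 79 65 34 66 39 is 8 bytes > B = 6, so hash it first: H(key) = 02 c4, then zero-pad to 6 bytes: K' = 02 c4 00 00 00 00.
K' ⊕ ipad = 34 f2 36 36 36 36.  K' ⊕ opad = 5e 98 5c 5c 5c 5c.
Inner input = (K'⊕ipad) ∥ m = 34 f2 36 36 36 36 ∥ 57 71.
Inner hash: sum = 52+242+54+54+54+54+87+113 = 710 → 02 c6.
Outer input = (K'⊕opad) ∥ inner = 5e 98 5c 5c 5c 5c ∥ 02 c6.
Outer hash (tag): sum = 94+152+92+92+92+92+2+198 = 814 → 03 2e.

032e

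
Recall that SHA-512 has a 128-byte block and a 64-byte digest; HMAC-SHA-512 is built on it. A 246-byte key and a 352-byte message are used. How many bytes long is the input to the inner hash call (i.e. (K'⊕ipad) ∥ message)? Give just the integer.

480

Key is 246 > 128 bytes, so it is hashed to 64 bytes then zero-padded to 128: |K'| = 128.
Inner input = (K'⊕ipad) ∥ m → 128 + 352 = 480 bytes.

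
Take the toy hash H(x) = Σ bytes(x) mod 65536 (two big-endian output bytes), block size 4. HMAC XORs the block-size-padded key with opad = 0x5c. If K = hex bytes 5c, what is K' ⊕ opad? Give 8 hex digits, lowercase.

Key hex bytes 5c is 1 byte ≤ B = 4; zero-pad to 4 bytes: K' = 5c 00 00 00.
XOR each byte with 0x5c: 5c⊕5c=00, 00⊕5c=5c, 00⊕5c=5c, 00⊕5c=5c.

005c5c5c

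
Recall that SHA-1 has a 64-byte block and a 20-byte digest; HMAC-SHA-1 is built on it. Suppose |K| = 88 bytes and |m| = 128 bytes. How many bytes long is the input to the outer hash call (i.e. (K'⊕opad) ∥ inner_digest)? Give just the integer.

84

Key is 88 > 64 bytes, so it is hashed to 20 bytes then zero-padded to 64: |K'| = 64.
Outer input = (K'⊕opad) ∥ H(inner) → 64 + 20 = 84 bytes.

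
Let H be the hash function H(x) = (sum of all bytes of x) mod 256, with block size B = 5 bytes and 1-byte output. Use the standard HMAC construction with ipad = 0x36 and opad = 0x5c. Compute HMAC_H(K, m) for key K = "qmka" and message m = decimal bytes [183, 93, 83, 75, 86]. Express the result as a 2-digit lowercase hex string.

Key "qmka" = 71 6d 6b 61 is 4 bytes ≤ B = 5; zero-pad to 5 bytes: K' = 71 6d 6b 61 00.
K' ⊕ ipad = 47 5b 5d 57 36.  K' ⊕ opad = 2d 31 37 3d 5c.
Inner input = (K'⊕ipad) ∥ m = 47 5b 5d 57 36 ∥ b7 5d 53 4b 56.
Inner hash: sum = 71+91+93+87+54+183+93+83+75+86 = 916; mod 256 = 148 → 94.
Outer input = (K'⊕opad) ∥ inner = 2d 31 37 3d 5c ∥ 94.
Outer hash (tag): sum = 45+49+55+61+92+148 = 450; mod 256 = 194 → c2.

c2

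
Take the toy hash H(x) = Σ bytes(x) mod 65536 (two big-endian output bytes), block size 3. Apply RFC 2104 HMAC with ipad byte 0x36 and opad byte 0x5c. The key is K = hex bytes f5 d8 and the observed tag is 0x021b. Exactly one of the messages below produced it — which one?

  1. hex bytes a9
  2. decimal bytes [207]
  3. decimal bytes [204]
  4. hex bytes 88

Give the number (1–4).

1

Key hex bytes f5 d8 is 2 bytes ≤ B = 3; zero-pad to 3 bytes: K' = f5 d8 00.
K' ⊕ ipad = c3 ee 36; K' ⊕ opad = a9 84 5c.
m1: inner = H(c3 ee 36 a9) = 02 90; tag = H(a9 84 5c 02 90) = 021b ← matches
m2: inner = H(c3 ee 36 cf) = 02 b6; tag = H(a9 84 5c 02 b6) = 0241
m3: inner = H(c3 ee 36 cc) = 02 b3; tag = H(a9 84 5c 02 b3) = 023e
m4: inner = H(c3 ee 36 88) = 02 6f; tag = H(a9 84 5c 02 6f) = 01fa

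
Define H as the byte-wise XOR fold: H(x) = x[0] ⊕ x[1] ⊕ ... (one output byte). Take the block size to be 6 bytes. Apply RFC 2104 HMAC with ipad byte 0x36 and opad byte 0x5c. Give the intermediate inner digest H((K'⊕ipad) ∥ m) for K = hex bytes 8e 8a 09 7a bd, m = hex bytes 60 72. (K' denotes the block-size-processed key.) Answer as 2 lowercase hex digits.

d8

Key hex bytes 8e 8a 09 7a bd is 5 bytes ≤ B = 6; zero-pad to 6 bytes: K' = 8e 8a 09 7a bd 00.
K' ⊕ ipad = b8 bc 3f 4c 8b 36.
Inner input = b8 bc 3f 4c 8b 36 ∥ 60 72.
Inner hash: XOR b8⊕bc⊕3f⊕4c⊕8b⊕36⊕60⊕72 = d8.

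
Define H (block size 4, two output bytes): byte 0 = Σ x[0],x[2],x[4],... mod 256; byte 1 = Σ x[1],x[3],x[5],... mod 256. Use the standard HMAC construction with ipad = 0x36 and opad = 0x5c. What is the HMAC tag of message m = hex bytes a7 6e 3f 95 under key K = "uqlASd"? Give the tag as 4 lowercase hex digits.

Key "uqlASd" = 75 71 6c 41 53 64 is 6 bytes > B = 4, so hash it first: H(key) = 34 16, then zero-pad to 4 bytes: K' = 34 16 00 00.
K' ⊕ ipad = 02 20 36 36.  K' ⊕ opad = 68 4a 5c 5c.
Inner input = (K'⊕ipad) ∥ m = 02 20 36 36 ∥ a7 6e 3f 95.
Inner hash: even-index sum = 286 mod 256 = 30; odd-index sum = 345 mod 256 = 89 → 1e 59.
Outer input = (K'⊕opad) ∥ inner = 68 4a 5c 5c ∥ 1e 59.
Outer hash (tag): even-index sum = 226 mod 256 = 226; odd-index sum = 255 mod 256 = 255 → e2 ff.

e2ff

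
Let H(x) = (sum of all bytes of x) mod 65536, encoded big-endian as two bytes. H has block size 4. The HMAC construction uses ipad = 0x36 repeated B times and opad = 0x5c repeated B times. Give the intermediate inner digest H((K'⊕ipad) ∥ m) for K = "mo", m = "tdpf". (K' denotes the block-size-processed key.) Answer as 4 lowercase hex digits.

02ce

Key "mo" = 6d 6f is 2 bytes ≤ B = 4; zero-pad to 4 bytes: K' = 6d 6f 00 00.
K' ⊕ ipad = 5b 59 36 36.
Inner input = 5b 59 36 36 ∥ 74 64 70 66.
Inner hash: sum = 91+89+54+54+116+100+112+102 = 718 → 02 ce.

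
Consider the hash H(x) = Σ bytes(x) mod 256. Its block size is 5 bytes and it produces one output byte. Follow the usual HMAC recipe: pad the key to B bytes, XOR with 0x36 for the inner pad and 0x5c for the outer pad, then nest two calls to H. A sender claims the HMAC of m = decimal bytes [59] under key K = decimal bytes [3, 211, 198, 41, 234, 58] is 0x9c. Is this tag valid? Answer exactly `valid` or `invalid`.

Key decimal bytes [3, 211, 198, 41, 234, 58] = 03 d3 c6 29 ea 3a is 6 bytes > B = 5, so hash it first: H(key) = e9, then zero-pad to 5 bytes: K' = e9 00 00 00 00.
K' ⊕ ipad = df 36 36 36 36; K' ⊕ opad = b5 5c 5c 5c 5c.
Inner hash: sum = 223+54+54+54+54+59 = 498; mod 256 = 242 → f2.
Outer hash (recomputed tag): sum = 181+92+92+92+92+242 = 791; mod 256 = 23 → 17.
Recomputed tag = 17; claimed = 9c → mismatch.

invalid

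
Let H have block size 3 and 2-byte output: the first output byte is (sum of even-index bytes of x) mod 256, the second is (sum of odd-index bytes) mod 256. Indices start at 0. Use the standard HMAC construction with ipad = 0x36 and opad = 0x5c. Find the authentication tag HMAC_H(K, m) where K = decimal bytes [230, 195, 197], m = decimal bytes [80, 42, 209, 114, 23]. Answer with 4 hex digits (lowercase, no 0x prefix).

80fe

Key decimal bytes [230, 195, 197] = e6 c3 c5 is exactly B = 3 bytes: K' = e6 c3 c5.
K' ⊕ ipad = d0 f5 f3.  K' ⊕ opad = ba 9f 99.
Inner input = (K'⊕ipad) ∥ m = d0 f5 f3 ∥ 50 2a d1 72 17.
Inner hash: even-index sum = 607 mod 256 = 95; odd-index sum = 557 mod 256 = 45 → 5f 2d.
Outer input = (K'⊕opad) ∥ inner = ba 9f 99 ∥ 5f 2d.
Outer hash (tag): even-index sum = 384 mod 256 = 128; odd-index sum = 254 mod 256 = 254 → 80 fe.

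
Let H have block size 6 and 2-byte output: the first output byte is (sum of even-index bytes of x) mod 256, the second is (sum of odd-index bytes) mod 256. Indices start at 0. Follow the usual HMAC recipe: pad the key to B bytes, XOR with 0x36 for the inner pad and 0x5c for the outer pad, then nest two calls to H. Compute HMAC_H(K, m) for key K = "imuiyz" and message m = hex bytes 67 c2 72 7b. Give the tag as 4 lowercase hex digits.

Key "imuiyz" = 69 6d 75 69 79 7a is exactly B = 6 bytes: K' = 69 6d 75 69 79 7a.
K' ⊕ ipad = 5f 5b 43 5f 4f 4c.  K' ⊕ opad = 35 31 29 35 25 26.
Inner input = (K'⊕ipad) ∥ m = 5f 5b 43 5f 4f 4c ∥ 67 c2 72 7b.
Inner hash: even-index sum = 458 mod 256 = 202; odd-index sum = 579 mod 256 = 67 → ca 43.
Outer input = (K'⊕opad) ∥ inner = 35 31 29 35 25 26 ∥ ca 43.
Outer hash (tag): even-index sum = 333 mod 256 = 77; odd-index sum = 207 mod 256 = 207 → 4d cf.

4dcf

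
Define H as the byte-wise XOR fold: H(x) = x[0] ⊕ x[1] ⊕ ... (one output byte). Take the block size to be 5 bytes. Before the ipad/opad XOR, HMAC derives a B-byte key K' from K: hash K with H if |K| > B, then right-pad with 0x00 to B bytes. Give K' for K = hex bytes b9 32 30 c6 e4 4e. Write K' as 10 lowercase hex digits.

|K| = 6 > B = 5, so first hash the key.
H(K): XOR b9⊕32⊕30⊕c6⊕e4⊕4e = d7.
Zero-pad H(K) = d7 to 5 bytes: K' = d7 00 00 00 00.

d700000000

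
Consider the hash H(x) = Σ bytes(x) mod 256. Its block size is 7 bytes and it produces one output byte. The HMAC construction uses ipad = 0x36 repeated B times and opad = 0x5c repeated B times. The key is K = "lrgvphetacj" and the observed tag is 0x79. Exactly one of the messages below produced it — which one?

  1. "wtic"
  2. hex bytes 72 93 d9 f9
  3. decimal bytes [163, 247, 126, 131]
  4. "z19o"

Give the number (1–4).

Key "lrgvphetacj" = 6c 72 67 76 70 68 65 74 61 63 6a is 11 bytes > B = 7, so hash it first: H(key) = 9a, then zero-pad to 7 bytes: K' = 9a 00 00 00 00 00 00.
K' ⊕ ipad = ac 36 36 36 36 36 36; K' ⊕ opad = c6 5c 5c 5c 5c 5c 5c.
m1: inner = H(ac 36 36 36 36 36 36 77 74 69 63) = a7; tag = H(c6 5c 5c 5c 5c 5c 5c a7) = 95
m2: inner = H(ac 36 36 36 36 36 36 72 93 d9 f9) = c7; tag = H(c6 5c 5c 5c 5c 5c 5c c7) = b5
m3: inner = H(ac 36 36 36 36 36 36 a3 f7 7e 83) = 8b; tag = H(c6 5c 5c 5c 5c 5c 5c 8b) = 79 ← matches
m4: inner = H(ac 36 36 36 36 36 36 7a 31 39 6f) = 43; tag = H(c6 5c 5c 5c 5c 5c 5c 43) = 31

3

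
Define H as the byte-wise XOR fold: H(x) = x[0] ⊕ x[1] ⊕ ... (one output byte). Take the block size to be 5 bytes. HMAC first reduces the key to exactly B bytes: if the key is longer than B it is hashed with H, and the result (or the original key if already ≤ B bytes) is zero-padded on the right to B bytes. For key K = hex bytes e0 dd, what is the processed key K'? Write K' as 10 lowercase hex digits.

Key hex bytes e0 dd is 2 bytes ≤ B = 5; zero-pad to 5 bytes: K' = e0 dd 00 00 00.

e0dd000000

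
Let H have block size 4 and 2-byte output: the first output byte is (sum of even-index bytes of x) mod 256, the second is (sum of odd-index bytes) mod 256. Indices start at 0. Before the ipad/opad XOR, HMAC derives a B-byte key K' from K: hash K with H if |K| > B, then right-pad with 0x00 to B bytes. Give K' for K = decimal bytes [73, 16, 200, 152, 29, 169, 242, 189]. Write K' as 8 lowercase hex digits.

|K| = 8 > B = 4, so first hash the key.
H(K): even-index sum = 544 mod 256 = 32; odd-index sum = 526 mod 256 = 14 → 20 0e.
Zero-pad H(K) = 20 0e to 4 bytes: K' = 20 0e 00 00.

200e0000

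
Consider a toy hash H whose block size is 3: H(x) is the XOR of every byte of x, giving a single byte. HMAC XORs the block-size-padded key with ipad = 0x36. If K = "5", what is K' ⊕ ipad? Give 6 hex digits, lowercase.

Key "5" = 35 is 1 byte ≤ B = 3; zero-pad to 3 bytes: K' = 35 00 00.
XOR each byte with 0x36: 35⊕36=03, 00⊕36=36, 00⊕36=36.

033636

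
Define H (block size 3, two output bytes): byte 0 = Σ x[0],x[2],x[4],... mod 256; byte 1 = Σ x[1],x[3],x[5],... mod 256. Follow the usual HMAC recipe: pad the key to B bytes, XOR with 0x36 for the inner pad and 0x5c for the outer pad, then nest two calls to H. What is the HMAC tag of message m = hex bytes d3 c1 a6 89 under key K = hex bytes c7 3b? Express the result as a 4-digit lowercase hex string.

7dd8

Key hex bytes c7 3b is 2 bytes ≤ B = 3; zero-pad to 3 bytes: K' = c7 3b 00.
K' ⊕ ipad = f1 0d 36.  K' ⊕ opad = 9b 67 5c.
Inner input = (K'⊕ipad) ∥ m = f1 0d 36 ∥ d3 c1 a6 89.
Inner hash: even-index sum = 625 mod 256 = 113; odd-index sum = 390 mod 256 = 134 → 71 86.
Outer input = (K'⊕opad) ∥ inner = 9b 67 5c ∥ 71 86.
Outer hash (tag): even-index sum = 381 mod 256 = 125; odd-index sum = 216 mod 256 = 216 → 7d d8.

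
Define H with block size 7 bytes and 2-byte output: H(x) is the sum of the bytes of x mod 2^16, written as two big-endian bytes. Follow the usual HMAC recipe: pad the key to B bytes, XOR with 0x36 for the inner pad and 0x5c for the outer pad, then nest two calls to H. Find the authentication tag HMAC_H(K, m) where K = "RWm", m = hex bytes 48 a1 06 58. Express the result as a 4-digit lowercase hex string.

01fc

Key "RWm" = 52 57 6d is 3 bytes ≤ B = 7; zero-pad to 7 bytes: K' = 52 57 6d 00 00 00 00.
K' ⊕ ipad = 64 61 5b 36 36 36 36.  K' ⊕ opad = 0e 0b 31 5c 5c 5c 5c.
Inner input = (K'⊕ipad) ∥ m = 64 61 5b 36 36 36 36 ∥ 48 a1 06 58.
Inner hash: sum = 100+97+91+54+54+54+54+72+161+6+88 = 831 → 03 3f.
Outer input = (K'⊕opad) ∥ inner = 0e 0b 31 5c 5c 5c 5c ∥ 03 3f.
Outer hash (tag): sum = 14+11+49+92+92+92+92+3+63 = 508 → 01 fc.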